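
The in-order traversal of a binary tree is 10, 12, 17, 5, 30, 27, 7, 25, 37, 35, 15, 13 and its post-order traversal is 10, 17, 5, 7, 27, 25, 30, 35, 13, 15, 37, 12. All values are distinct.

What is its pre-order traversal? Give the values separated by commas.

The last element of post-order is the root; it splits in-order into left and right subtrees.
Root 12: left subtree has 1 node {10}, right has 10 {17, 5, 30, 27, 7, 25, 37, 35, 15, 13}.
  Root 37: left subtree has 6 nodes {17, 5, 30, 27, 7, 25}, right has 3 {35, 15, 13}.
    Root 30: left subtree has 2 nodes {17, 5}, right has 3 {27, 7, 25}.
      Root 5: left subtree has 1 node {17}, right has 0 { }.
      Root 25: left subtree has 2 nodes {27, 7}, right has 0 { }.
        Root 27: left subtree has 0 nodes { }, right has 1 {7}.
    Root 15: left subtree has 1 node {35}, right has 1 {13}.

12, 10, 37, 30, 5, 17, 25, 27, 7, 15, 35, 13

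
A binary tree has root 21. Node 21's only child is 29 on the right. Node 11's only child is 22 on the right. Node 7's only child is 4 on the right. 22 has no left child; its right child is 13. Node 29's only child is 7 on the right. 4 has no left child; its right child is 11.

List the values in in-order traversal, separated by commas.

21, 29, 7, 4, 11, 22, 13

In-order visits the left subtree, then the node, then the right subtree.
At 21: no left child.
Visit 21.
At 21: go right to 29.
  At 29: no left child.
  Visit 29.
  At 29: go right to 7.
    At 7: no left child.
    Visit 7.
    At 7: go right to 4.
      At 4: no left child.
      Visit 4.
      At 4: go right to 11.
        At 11: no left child.
        Visit 11.
        At 11: go right to 22.
          At 22: no left child.
          Visit 22.
          At 22: go right to 13.
            13 is a leaf — visit 13.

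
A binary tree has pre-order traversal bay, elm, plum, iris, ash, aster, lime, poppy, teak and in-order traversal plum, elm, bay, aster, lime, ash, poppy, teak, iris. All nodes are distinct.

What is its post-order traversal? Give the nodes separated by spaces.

plum elm lime aster teak poppy ash iris bay

The first element of pre-order is the root; it splits in-order into left and right subtrees.
Root bay: left subtree has 2 nodes {plum, elm}, right has 6 {aster, lime, ash, poppy, teak, iris}.
  Root elm: left subtree has 1 node {plum}, right has 0 { }.
  Root iris: left subtree has 5 nodes {aster, lime, ash, poppy, teak}, right has 0 { }.
    Root ash: left subtree has 2 nodes {aster, lime}, right has 2 {poppy, teak}.
      Root aster: left subtree has 0 nodes { }, right has 1 {lime}.
      Root poppy: left subtree has 0 nodes { }, right has 1 {teak}.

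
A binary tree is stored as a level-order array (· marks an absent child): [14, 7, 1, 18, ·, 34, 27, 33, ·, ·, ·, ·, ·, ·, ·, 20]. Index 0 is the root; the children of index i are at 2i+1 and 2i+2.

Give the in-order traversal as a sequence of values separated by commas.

20, 33, 18, 7, 14, 34, 1, 27

In-order visits the left subtree, then the node, then the right subtree.
At 14: go left to 7.
  At 7: go left to 18.
    At 18: go left to 33.
      At 33: go left to 20.
        20 is a leaf — visit 20.
      Visit 33.
      At 33: no right child.
    Visit 18.
    At 18: no right child.
  Visit 7.
  At 7: no right child.
Visit 14.
At 14: go right to 1.
  At 1: go left to 34.
    34 is a leaf — visit 34.
  Visit 1.
  At 1: go right to 27.
    27 is a leaf — visit 27.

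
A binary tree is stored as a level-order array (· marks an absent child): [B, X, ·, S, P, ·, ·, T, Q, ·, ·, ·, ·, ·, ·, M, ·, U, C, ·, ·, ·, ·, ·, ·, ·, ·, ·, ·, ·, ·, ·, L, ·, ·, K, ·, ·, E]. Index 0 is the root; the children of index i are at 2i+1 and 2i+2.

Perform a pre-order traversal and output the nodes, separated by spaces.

Pre-order visits the node, then its left subtree, then its right subtree.
Visit B.
At B: go left to X.
  Visit X.
  At X: go left to S.
    Visit S.
    At S: go left to T.
      Visit T.
      At T: go left to M.
        Visit M.
        At M: no left child.
        At M: go right to L.
          L is a leaf — visit L.
      At T: no right child.
    At S: go right to Q.
      Visit Q.
      At Q: go left to U.
        Visit U.
        At U: go left to K.
          K is a leaf — visit K.
        At U: no right child.
      At Q: go right to C.
        Visit C.
        At C: no left child.
        At C: go right to E.
          E is a leaf — visit E.
  At X: go right to P.
    P is a leaf — visit P.
At B: no right child.

B X S T M L Q U K C E P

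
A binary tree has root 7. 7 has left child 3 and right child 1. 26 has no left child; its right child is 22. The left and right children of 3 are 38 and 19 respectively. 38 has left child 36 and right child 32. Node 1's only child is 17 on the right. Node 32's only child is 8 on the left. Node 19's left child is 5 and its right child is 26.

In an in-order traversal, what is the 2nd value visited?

In-order visits the left subtree, then the node, then the right subtree.
At 7: go left to 3.
  At 3: go left to 38.
    At 38: go left to 36.
      36 is a leaf — visit 36.
    Visit 38.
    At 38: go right to 32.
      At 32: go left to 8.
        8 is a leaf — visit 8.
      Visit 32.
      At 32: no right child.
  Visit 3.
  At 3: go right to 19.
    At 19: go left to 5.
      5 is a leaf — visit 5.
    Visit 19.
    At 19: go right to 26.
      At 26: no left child.
      Visit 26.
      At 26: go right to 22.
        22 is a leaf — visit 22.
Visit 7.
At 7: go right to 1.
  At 1: no left child.
  Visit 1.
  At 1: go right to 17.
    17 is a leaf — visit 17.
Full in-order sequence: 36, 38, 8, 32, 3, 5, 19, 26, 22, 7, 1, 17.

38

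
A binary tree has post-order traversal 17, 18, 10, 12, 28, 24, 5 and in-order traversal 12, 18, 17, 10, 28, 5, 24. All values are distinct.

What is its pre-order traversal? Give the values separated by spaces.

5 28 12 10 18 17 24

The last element of post-order is the root; it splits in-order into left and right subtrees.
Root 5: left subtree has 5 nodes {12, 18, 17, 10, 28}, right has 1 {24}.
  Root 28: left subtree has 4 nodes {12, 18, 17, 10}, right has 0 { }.
    Root 12: left subtree has 0 nodes { }, right has 3 {18, 17, 10}.
      Root 10: left subtree has 2 nodes {18, 17}, right has 0 { }.
        Root 18: left subtree has 0 nodes { }, right has 1 {17}.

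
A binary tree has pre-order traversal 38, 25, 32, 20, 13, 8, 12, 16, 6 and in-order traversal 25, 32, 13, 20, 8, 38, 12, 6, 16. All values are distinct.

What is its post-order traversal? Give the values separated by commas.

The first element of pre-order is the root; it splits in-order into left and right subtrees.
Root 38: left subtree has 5 nodes {25, 32, 13, 20, 8}, right has 3 {12, 6, 16}.
  Root 25: left subtree has 0 nodes { }, right has 4 {32, 13, 20, 8}.
    Root 32: left subtree has 0 nodes { }, right has 3 {13, 20, 8}.
      Root 20: left subtree has 1 node {13}, right has 1 {8}.
  Root 12: left subtree has 0 nodes { }, right has 2 {6, 16}.
    Root 16: left subtree has 1 node {6}, right has 0 { }.

13, 8, 20, 32, 25, 6, 16, 12, 38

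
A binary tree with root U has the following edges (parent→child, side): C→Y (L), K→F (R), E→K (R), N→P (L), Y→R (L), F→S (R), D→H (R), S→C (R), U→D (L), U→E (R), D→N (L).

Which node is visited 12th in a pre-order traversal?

R

Pre-order visits the node, then its left subtree, then its right subtree.
Visit U.
At U: go left to D.
  Visit D.
  At D: go left to N.
    Visit N.
    At N: go left to P.
      P is a leaf — visit P.
    At N: no right child.
  At D: go right to H.
    H is a leaf — visit H.
At U: go right to E.
  Visit E.
  At E: no left child.
  At E: go right to K.
    Visit K.
    At K: no left child.
    At K: go right to F.
      Visit F.
      At F: no left child.
      At F: go right to S.
        Visit S.
        At S: no left child.
        At S: go right to C.
          Visit C.
          At C: go left to Y.
            Visit Y.
            At Y: go left to R.
              R is a leaf — visit R.
            At Y: no right child.
          At C: no right child.
Full pre-order sequence: U, D, N, P, H, E, K, F, S, C, Y, R.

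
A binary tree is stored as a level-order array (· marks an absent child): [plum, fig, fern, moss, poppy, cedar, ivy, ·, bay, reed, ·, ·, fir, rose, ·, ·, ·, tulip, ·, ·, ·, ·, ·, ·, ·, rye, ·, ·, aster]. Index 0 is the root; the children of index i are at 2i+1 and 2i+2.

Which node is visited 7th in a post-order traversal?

Post-order visits the left subtree, then the right subtree, then the node.
At plum: go left to fig.
  At fig: go left to moss.
    At moss: no left child.
    At moss: go right to bay.
      At bay: go left to tulip.
        tulip is a leaf — visit tulip.
      At bay: no right child.
      Visit bay.
    Visit moss.
  At fig: go right to poppy.
    At poppy: go left to reed.
      reed is a leaf — visit reed.
    At poppy: no right child.
    Visit poppy.
  Visit fig.
At plum: go right to fern.
  At fern: go left to cedar.
    At cedar: no left child.
    At cedar: go right to fir.
      At fir: go left to rye.
        rye is a leaf — visit rye.
      At fir: no right child.
      Visit fir.
    Visit cedar.
  At fern: go right to ivy.
    At ivy: go left to rose.
      At rose: no left child.
      At rose: go right to aster.
        aster is a leaf — visit aster.
      Visit rose.
    At ivy: no right child.
    Visit ivy.
  Visit fern.
Visit plum.
Full post-order sequence: tulip, bay, moss, reed, poppy, fig, rye, fir, cedar, aster, rose, ivy, fern, plum.

rye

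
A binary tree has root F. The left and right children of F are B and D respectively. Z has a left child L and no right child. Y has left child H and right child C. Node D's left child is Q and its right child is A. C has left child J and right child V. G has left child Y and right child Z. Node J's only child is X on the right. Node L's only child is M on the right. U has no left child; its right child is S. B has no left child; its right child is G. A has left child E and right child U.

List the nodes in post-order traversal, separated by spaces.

Post-order visits the left subtree, then the right subtree, then the node.
At F: go left to B.
  At B: no left child.
  At B: go right to G.
    At G: go left to Y.
      At Y: go left to H.
        H is a leaf — visit H.
      At Y: go right to C.
        At C: go left to J.
          At J: no left child.
          At J: go right to X.
            X is a leaf — visit X.
          Visit J.
        At C: go right to V.
          V is a leaf — visit V.
        Visit C.
      Visit Y.
    At G: go right to Z.
      At Z: go left to L.
        At L: no left child.
        At L: go right to M.
          M is a leaf — visit M.
        Visit L.
      At Z: no right child.
      Visit Z.
    Visit G.
  Visit B.
At F: go right to D.
  At D: go left to Q.
    Q is a leaf — visit Q.
  At D: go right to A.
    At A: go left to E.
      E is a leaf — visit E.
    At A: go right to U.
      At U: no left child.
      At U: go right to S.
        S is a leaf — visit S.
      Visit U.
    Visit A.
  Visit D.
Visit F.

H X J V C Y M L Z G B Q E S U A D F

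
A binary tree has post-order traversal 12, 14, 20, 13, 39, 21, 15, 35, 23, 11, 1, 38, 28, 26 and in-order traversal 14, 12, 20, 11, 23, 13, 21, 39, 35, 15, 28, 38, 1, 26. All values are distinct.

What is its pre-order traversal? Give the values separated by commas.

The last element of post-order is the root; it splits in-order into left and right subtrees.
Root 26: left subtree has 13 nodes {14, 12, 20, 11, 23, 13, 21, 39, 35, 15, 28, 38, 1}, right has 0 { }.
  Root 28: left subtree has 10 nodes {14, 12, 20, 11, 23, 13, 21, 39, 35, 15}, right has 2 {38, 1}.
    Root 11: left subtree has 3 nodes {14, 12, 20}, right has 6 {23, 13, 21, 39, 35, 15}.
      Root 20: left subtree has 2 nodes {14, 12}, right has 0 { }.
        Root 14: left subtree has 0 nodes { }, right has 1 {12}.
      Root 23: left subtree has 0 nodes { }, right has 5 {13, 21, 39, 35, 15}.
        Root 35: left subtree has 3 nodes {13, 21, 39}, right has 1 {15}.
          Root 21: left subtree has 1 node {13}, right has 1 {39}.
    Root 38: left subtree has 0 nodes { }, right has 1 {1}.

26, 28, 11, 20, 14, 12, 23, 35, 21, 13, 39, 15, 38, 1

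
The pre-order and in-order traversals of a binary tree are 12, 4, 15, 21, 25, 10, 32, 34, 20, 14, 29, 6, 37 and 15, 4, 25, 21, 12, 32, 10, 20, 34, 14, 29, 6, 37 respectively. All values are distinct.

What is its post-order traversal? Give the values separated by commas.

15, 25, 21, 4, 32, 20, 37, 6, 29, 14, 34, 10, 12

The first element of pre-order is the root; it splits in-order into left and right subtrees.
Root 12: left subtree has 4 nodes {15, 4, 25, 21}, right has 8 {32, 10, 20, 34, 14, 29, 6, 37}.
  Root 4: left subtree has 1 node {15}, right has 2 {25, 21}.
    Root 21: left subtree has 1 node {25}, right has 0 { }.
  Root 10: left subtree has 1 node {32}, right has 6 {20, 34, 14, 29, 6, 37}.
    Root 34: left subtree has 1 node {20}, right has 4 {14, 29, 6, 37}.
      Root 14: left subtree has 0 nodes { }, right has 3 {29, 6, 37}.
        Root 29: left subtree has 0 nodes { }, right has 2 {6, 37}.
          Root 6: left subtree has 0 nodes { }, right has 1 {37}.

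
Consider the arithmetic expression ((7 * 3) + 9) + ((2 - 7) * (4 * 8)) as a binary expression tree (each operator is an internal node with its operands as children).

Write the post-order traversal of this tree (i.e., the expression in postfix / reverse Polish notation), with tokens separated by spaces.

Post-order on an expression tree gives postfix notation: for each operator, emit left operand, right operand, then the operator.

7 3 * 9 + 2 7 - 4 8 * * +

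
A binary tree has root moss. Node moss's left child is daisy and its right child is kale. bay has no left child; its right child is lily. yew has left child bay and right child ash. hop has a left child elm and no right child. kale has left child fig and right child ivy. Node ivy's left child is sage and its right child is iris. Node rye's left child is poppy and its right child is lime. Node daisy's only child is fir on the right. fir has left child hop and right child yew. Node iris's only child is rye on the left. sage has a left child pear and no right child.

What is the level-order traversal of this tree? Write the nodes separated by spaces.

moss daisy kale fir fig ivy hop yew sage iris elm bay ash pear rye lily poppy lime

Level-order visits nodes level by level from the root, left to right within each level.
Level 0: moss
Level 1: daisy, kale
Level 2: fir, fig, ivy
Level 3: hop, yew, sage, iris
Level 4: elm, bay, ash, pear, rye
Level 5: lily, poppy, lime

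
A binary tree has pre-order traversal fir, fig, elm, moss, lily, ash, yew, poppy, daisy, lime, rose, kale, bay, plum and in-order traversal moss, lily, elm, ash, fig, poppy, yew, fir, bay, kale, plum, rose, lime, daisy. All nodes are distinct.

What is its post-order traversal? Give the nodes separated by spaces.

The first element of pre-order is the root; it splits in-order into left and right subtrees.
Root fir: left subtree has 7 nodes {moss, lily, elm, ash, fig, poppy, yew}, right has 6 {bay, kale, plum, rose, lime, daisy}.
  Root fig: left subtree has 4 nodes {moss, lily, elm, ash}, right has 2 {poppy, yew}.
    Root elm: left subtree has 2 nodes {moss, lily}, right has 1 {ash}.
      Root moss: left subtree has 0 nodes { }, right has 1 {lily}.
    Root yew: left subtree has 1 node {poppy}, right has 0 { }.
  Root daisy: left subtree has 5 nodes {bay, kale, plum, rose, lime}, right has 0 { }.
    Root lime: left subtree has 4 nodes {bay, kale, plum, rose}, right has 0 { }.
      Root rose: left subtree has 3 nodes {bay, kale, plum}, right has 0 { }.
        Root kale: left subtree has 1 node {bay}, right has 1 {plum}.

lily moss ash elm poppy yew fig bay plum kale rose lime daisy fir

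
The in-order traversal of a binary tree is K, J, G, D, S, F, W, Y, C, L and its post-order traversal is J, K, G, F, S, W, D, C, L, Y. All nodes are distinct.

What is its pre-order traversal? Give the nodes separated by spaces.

Y D G K J W S F L C

The last element of post-order is the root; it splits in-order into left and right subtrees.
Root Y: left subtree has 7 nodes {K, J, G, D, S, F, W}, right has 2 {C, L}.
  Root D: left subtree has 3 nodes {K, J, G}, right has 3 {S, F, W}.
    Root G: left subtree has 2 nodes {K, J}, right has 0 { }.
      Root K: left subtree has 0 nodes { }, right has 1 {J}.
    Root W: left subtree has 2 nodes {S, F}, right has 0 { }.
      Root S: left subtree has 0 nodes { }, right has 1 {F}.
  Root L: left subtree has 1 node {C}, right has 0 { }.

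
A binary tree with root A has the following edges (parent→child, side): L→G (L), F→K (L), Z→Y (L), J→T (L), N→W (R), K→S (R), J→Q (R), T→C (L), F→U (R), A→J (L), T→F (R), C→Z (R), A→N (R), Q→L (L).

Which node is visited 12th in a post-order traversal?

Post-order visits the left subtree, then the right subtree, then the node.
At A: go left to J.
  At J: go left to T.
    At T: go left to C.
      At C: no left child.
      At C: go right to Z.
        At Z: go left to Y.
          Y is a leaf — visit Y.
        At Z: no right child.
        Visit Z.
      Visit C.
    At T: go right to F.
      At F: go left to K.
        At K: no left child.
        At K: go right to S.
          S is a leaf — visit S.
        Visit K.
      At F: go right to U.
        U is a leaf — visit U.
      Visit F.
    Visit T.
  At J: go right to Q.
    At Q: go left to L.
      At L: go left to G.
        G is a leaf — visit G.
      At L: no right child.
      Visit L.
    At Q: no right child.
    Visit Q.
  Visit J.
At A: go right to N.
  At N: no left child.
  At N: go right to W.
    W is a leaf — visit W.
  Visit N.
Visit A.
Full post-order sequence: Y, Z, C, S, K, U, F, T, G, L, Q, J, W, N, A.

J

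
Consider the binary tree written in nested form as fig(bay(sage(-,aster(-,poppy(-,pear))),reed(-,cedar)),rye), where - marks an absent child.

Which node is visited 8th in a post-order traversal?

Post-order visits the left subtree, then the right subtree, then the node.
At fig: go left to bay.
  At bay: go left to sage.
    At sage: no left child.
    At sage: go right to aster.
      At aster: no left child.
      At aster: go right to poppy.
        At poppy: no left child.
        At poppy: go right to pear.
          pear is a leaf — visit pear.
        Visit poppy.
      Visit aster.
    Visit sage.
  At bay: go right to reed.
    At reed: no left child.
    At reed: go right to cedar.
      cedar is a leaf — visit cedar.
    Visit reed.
  Visit bay.
At fig: go right to rye.
  rye is a leaf — visit rye.
Visit fig.
Full post-order sequence: pear, poppy, aster, sage, cedar, reed, bay, rye, fig.

rye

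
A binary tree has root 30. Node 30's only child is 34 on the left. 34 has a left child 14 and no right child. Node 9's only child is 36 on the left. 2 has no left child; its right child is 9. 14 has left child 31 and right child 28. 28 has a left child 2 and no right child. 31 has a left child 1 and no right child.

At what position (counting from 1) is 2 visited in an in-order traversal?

In-order visits the left subtree, then the node, then the right subtree.
At 30: go left to 34.
  At 34: go left to 14.
    At 14: go left to 31.
      At 31: go left to 1.
        1 is a leaf — visit 1.
      Visit 31.
      At 31: no right child.
    Visit 14.
    At 14: go right to 28.
      At 28: go left to 2.
        At 2: no left child.
        Visit 2.
        At 2: go right to 9.
          At 9: go left to 36.
            36 is a leaf — visit 36.
          Visit 9.
          At 9: no right child.
      Visit 28.
      At 28: no right child.
  Visit 34.
  At 34: no right child.
Visit 30.
At 30: no right child.
Full in-order sequence: 1, 31, 14, 2, 36, 9, 28, 34, 30.

4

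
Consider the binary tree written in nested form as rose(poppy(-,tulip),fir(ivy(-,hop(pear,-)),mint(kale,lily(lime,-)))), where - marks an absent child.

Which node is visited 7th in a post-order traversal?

Post-order visits the left subtree, then the right subtree, then the node.
At rose: go left to poppy.
  At poppy: no left child.
  At poppy: go right to tulip.
    tulip is a leaf — visit tulip.
  Visit poppy.
At rose: go right to fir.
  At fir: go left to ivy.
    At ivy: no left child.
    At ivy: go right to hop.
      At hop: go left to pear.
        pear is a leaf — visit pear.
      At hop: no right child.
      Visit hop.
    Visit ivy.
  At fir: go right to mint.
    At mint: go left to kale.
      kale is a leaf — visit kale.
    At mint: go right to lily.
      At lily: go left to lime.
        lime is a leaf — visit lime.
      At lily: no right child.
      Visit lily.
    Visit mint.
  Visit fir.
Visit rose.
Full post-order sequence: tulip, poppy, pear, hop, ivy, kale, lime, lily, mint, fir, rose.

lime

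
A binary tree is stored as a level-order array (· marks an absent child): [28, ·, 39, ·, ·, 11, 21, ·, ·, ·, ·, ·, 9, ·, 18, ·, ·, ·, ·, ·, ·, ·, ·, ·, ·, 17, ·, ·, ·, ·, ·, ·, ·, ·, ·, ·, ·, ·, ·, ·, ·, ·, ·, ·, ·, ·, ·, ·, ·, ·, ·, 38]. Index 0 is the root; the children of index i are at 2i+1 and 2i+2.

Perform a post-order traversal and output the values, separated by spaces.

38 17 9 11 18 21 39 28

Post-order visits the left subtree, then the right subtree, then the node.
At 28: no left child.
At 28: go right to 39.
  At 39: go left to 11.
    At 11: no left child.
    At 11: go right to 9.
      At 9: go left to 17.
        At 17: go left to 38.
          38 is a leaf — visit 38.
        At 17: no right child.
        Visit 17.
      At 9: no right child.
      Visit 9.
    Visit 11.
  At 39: go right to 21.
    At 21: no left child.
    At 21: go right to 18.
      18 is a leaf — visit 18.
    Visit 21.
  Visit 39.
Visit 28.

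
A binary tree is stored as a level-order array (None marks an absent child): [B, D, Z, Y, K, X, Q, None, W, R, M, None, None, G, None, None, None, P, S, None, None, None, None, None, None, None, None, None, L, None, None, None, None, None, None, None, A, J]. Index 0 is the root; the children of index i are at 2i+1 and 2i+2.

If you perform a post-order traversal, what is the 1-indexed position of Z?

Post-order visits the left subtree, then the right subtree, then the node.
At B: go left to D.
  At D: go left to Y.
    At Y: no left child.
    At Y: go right to W.
      At W: go left to P.
        At P: no left child.
        At P: go right to A.
          A is a leaf — visit A.
        Visit P.
      At W: go right to S.
        At S: go left to J.
          J is a leaf — visit J.
        At S: no right child.
        Visit S.
      Visit W.
    Visit Y.
  At D: go right to K.
    At K: go left to R.
      R is a leaf — visit R.
    At K: go right to M.
      M is a leaf — visit M.
    Visit K.
  Visit D.
At B: go right to Z.
  At Z: go left to X.
    X is a leaf — visit X.
  At Z: go right to Q.
    At Q: go left to G.
      At G: no left child.
      At G: go right to L.
        L is a leaf — visit L.
      Visit G.
    At Q: no right child.
    Visit Q.
  Visit Z.
Visit B.
Full post-order sequence: A, P, J, S, W, Y, R, M, K, D, X, L, G, Q, Z, B.

15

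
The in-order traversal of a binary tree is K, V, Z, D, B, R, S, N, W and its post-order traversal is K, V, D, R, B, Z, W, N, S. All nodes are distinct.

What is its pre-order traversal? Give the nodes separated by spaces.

The last element of post-order is the root; it splits in-order into left and right subtrees.
Root S: left subtree has 6 nodes {K, V, Z, D, B, R}, right has 2 {N, W}.
  Root Z: left subtree has 2 nodes {K, V}, right has 3 {D, B, R}.
    Root V: left subtree has 1 node {K}, right has 0 { }.
    Root B: left subtree has 1 node {D}, right has 1 {R}.
  Root N: left subtree has 0 nodes { }, right has 1 {W}.

S Z V K B D R N W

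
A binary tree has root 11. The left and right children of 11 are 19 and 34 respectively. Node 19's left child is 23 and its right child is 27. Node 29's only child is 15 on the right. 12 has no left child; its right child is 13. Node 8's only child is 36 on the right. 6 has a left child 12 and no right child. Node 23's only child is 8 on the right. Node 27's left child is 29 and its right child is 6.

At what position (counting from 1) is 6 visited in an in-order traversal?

In-order visits the left subtree, then the node, then the right subtree.
At 11: go left to 19.
  At 19: go left to 23.
    At 23: no left child.
    Visit 23.
    At 23: go right to 8.
      At 8: no left child.
      Visit 8.
      At 8: go right to 36.
        36 is a leaf — visit 36.
  Visit 19.
  At 19: go right to 27.
    At 27: go left to 29.
      At 29: no left child.
      Visit 29.
      At 29: go right to 15.
        15 is a leaf — visit 15.
    Visit 27.
    At 27: go right to 6.
      At 6: go left to 12.
        At 12: no left child.
        Visit 12.
        At 12: go right to 13.
          13 is a leaf — visit 13.
      Visit 6.
      At 6: no right child.
Visit 11.
At 11: go right to 34.
  34 is a leaf — visit 34.
Full in-order sequence: 23, 8, 36, 19, 29, 15, 27, 12, 13, 6, 11, 34.

10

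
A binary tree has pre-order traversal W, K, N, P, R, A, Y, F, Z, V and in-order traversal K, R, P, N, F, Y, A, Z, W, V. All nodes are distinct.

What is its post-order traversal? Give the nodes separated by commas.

The first element of pre-order is the root; it splits in-order into left and right subtrees.
Root W: left subtree has 8 nodes {K, R, P, N, F, Y, A, Z}, right has 1 {V}.
  Root K: left subtree has 0 nodes { }, right has 7 {R, P, N, F, Y, A, Z}.
    Root N: left subtree has 2 nodes {R, P}, right has 4 {F, Y, A, Z}.
      Root P: left subtree has 1 node {R}, right has 0 { }.
      Root A: left subtree has 2 nodes {F, Y}, right has 1 {Z}.
        Root Y: left subtree has 1 node {F}, right has 0 { }.

R, P, F, Y, Z, A, N, K, V, W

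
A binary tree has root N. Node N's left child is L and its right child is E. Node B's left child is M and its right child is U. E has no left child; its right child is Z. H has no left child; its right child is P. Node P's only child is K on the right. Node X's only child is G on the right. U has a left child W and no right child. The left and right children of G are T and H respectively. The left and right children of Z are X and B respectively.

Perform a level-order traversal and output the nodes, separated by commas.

Level-order visits nodes level by level from the root, left to right within each level.
Level 0: N
Level 1: L, E
Level 2: Z
Level 3: X, B
Level 4: G, M, U
Level 5: T, H, W
Level 6: P
Level 7: K

N, L, E, Z, X, B, G, M, U, T, H, W, P, K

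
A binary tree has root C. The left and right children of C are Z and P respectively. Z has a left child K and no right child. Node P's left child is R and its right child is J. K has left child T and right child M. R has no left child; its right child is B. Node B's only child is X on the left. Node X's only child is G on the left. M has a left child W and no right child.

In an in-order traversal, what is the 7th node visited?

R

In-order visits the left subtree, then the node, then the right subtree.
At C: go left to Z.
  At Z: go left to K.
    At K: go left to T.
      T is a leaf — visit T.
    Visit K.
    At K: go right to M.
      At M: go left to W.
        W is a leaf — visit W.
      Visit M.
      At M: no right child.
  Visit Z.
  At Z: no right child.
Visit C.
At C: go right to P.
  At P: go left to R.
    At R: no left child.
    Visit R.
    At R: go right to B.
      At B: go left to X.
        At X: go left to G.
          G is a leaf — visit G.
        Visit X.
        At X: no right child.
      Visit B.
      At B: no right child.
  Visit P.
  At P: go right to J.
    J is a leaf — visit J.
Full in-order sequence: T, K, W, M, Z, C, R, G, X, B, P, J.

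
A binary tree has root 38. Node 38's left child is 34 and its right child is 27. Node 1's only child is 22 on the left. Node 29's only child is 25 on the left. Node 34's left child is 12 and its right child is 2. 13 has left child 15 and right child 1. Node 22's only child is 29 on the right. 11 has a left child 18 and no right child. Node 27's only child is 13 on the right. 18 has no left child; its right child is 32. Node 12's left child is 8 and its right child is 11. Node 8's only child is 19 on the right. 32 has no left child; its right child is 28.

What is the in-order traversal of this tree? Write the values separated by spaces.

In-order visits the left subtree, then the node, then the right subtree.
At 38: go left to 34.
  At 34: go left to 12.
    At 12: go left to 8.
      At 8: no left child.
      Visit 8.
      At 8: go right to 19.
        19 is a leaf — visit 19.
    Visit 12.
    At 12: go right to 11.
      At 11: go left to 18.
        At 18: no left child.
        Visit 18.
        At 18: go right to 32.
          At 32: no left child.
          Visit 32.
          At 32: go right to 28.
            28 is a leaf — visit 28.
      Visit 11.
      At 11: no right child.
  Visit 34.
  At 34: go right to 2.
    2 is a leaf — visit 2.
Visit 38.
At 38: go right to 27.
  At 27: no left child.
  Visit 27.
  At 27: go right to 13.
    At 13: go left to 15.
      15 is a leaf — visit 15.
    Visit 13.
    At 13: go right to 1.
      At 1: go left to 22.
        At 22: no left child.
        Visit 22.
        At 22: go right to 29.
          At 29: go left to 25.
            25 is a leaf — visit 25.
          Visit 29.
          At 29: no right child.
      Visit 1.
      At 1: no right child.

8 19 12 18 32 28 11 34 2 38 27 15 13 22 25 29 1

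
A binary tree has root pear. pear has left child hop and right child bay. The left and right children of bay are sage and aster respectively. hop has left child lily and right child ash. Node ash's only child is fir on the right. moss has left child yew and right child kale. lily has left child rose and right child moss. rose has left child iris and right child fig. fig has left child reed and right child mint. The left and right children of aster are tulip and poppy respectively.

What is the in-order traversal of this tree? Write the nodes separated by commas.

iris, rose, reed, fig, mint, lily, yew, moss, kale, hop, ash, fir, pear, sage, bay, tulip, aster, poppy

In-order visits the left subtree, then the node, then the right subtree.
At pear: go left to hop.
  At hop: go left to lily.
    At lily: go left to rose.
      At rose: go left to iris.
        iris is a leaf — visit iris.
      Visit rose.
      At rose: go right to fig.
        At fig: go left to reed.
          reed is a leaf — visit reed.
        Visit fig.
        At fig: go right to mint.
          mint is a leaf — visit mint.
    Visit lily.
    At lily: go right to moss.
      At moss: go left to yew.
        yew is a leaf — visit yew.
      Visit moss.
      At moss: go right to kale.
        kale is a leaf — visit kale.
  Visit hop.
  At hop: go right to ash.
    At ash: no left child.
    Visit ash.
    At ash: go right to fir.
      fir is a leaf — visit fir.
Visit pear.
At pear: go right to bay.
  At bay: go left to sage.
    sage is a leaf — visit sage.
  Visit bay.
  At bay: go right to aster.
    At aster: go left to tulip.
      tulip is a leaf — visit tulip.
    Visit aster.
    At aster: go right to poppy.
      poppy is a leaf — visit poppy.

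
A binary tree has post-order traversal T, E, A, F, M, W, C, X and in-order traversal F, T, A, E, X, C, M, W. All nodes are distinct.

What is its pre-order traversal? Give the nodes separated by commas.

The last element of post-order is the root; it splits in-order into left and right subtrees.
Root X: left subtree has 4 nodes {F, T, A, E}, right has 3 {C, M, W}.
  Root F: left subtree has 0 nodes { }, right has 3 {T, A, E}.
    Root A: left subtree has 1 node {T}, right has 1 {E}.
  Root C: left subtree has 0 nodes { }, right has 2 {M, W}.
    Root W: left subtree has 1 node {M}, right has 0 { }.

X, F, A, T, E, C, W, M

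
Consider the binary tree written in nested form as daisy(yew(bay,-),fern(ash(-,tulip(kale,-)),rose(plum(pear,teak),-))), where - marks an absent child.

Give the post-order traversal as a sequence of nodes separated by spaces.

Post-order visits the left subtree, then the right subtree, then the node.
At daisy: go left to yew.
  At yew: go left to bay.
    bay is a leaf — visit bay.
  At yew: no right child.
  Visit yew.
At daisy: go right to fern.
  At fern: go left to ash.
    At ash: no left child.
    At ash: go right to tulip.
      At tulip: go left to kale.
        kale is a leaf — visit kale.
      At tulip: no right child.
      Visit tulip.
    Visit ash.
  At fern: go right to rose.
    At rose: go left to plum.
      At plum: go left to pear.
        pear is a leaf — visit pear.
      At plum: go right to teak.
        teak is a leaf — visit teak.
      Visit plum.
    At rose: no right child.
    Visit rose.
  Visit fern.
Visit daisy.

bay yew kale tulip ash pear teak plum rose fern daisy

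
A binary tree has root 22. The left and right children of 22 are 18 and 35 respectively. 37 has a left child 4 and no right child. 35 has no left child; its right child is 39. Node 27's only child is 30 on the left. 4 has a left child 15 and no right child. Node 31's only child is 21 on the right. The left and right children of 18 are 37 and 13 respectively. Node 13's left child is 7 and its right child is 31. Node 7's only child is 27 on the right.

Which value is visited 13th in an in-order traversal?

In-order visits the left subtree, then the node, then the right subtree.
At 22: go left to 18.
  At 18: go left to 37.
    At 37: go left to 4.
      At 4: go left to 15.
        15 is a leaf — visit 15.
      Visit 4.
      At 4: no right child.
    Visit 37.
    At 37: no right child.
  Visit 18.
  At 18: go right to 13.
    At 13: go left to 7.
      At 7: no left child.
      Visit 7.
      At 7: go right to 27.
        At 27: go left to 30.
          30 is a leaf — visit 30.
        Visit 27.
        At 27: no right child.
    Visit 13.
    At 13: go right to 31.
      At 31: no left child.
      Visit 31.
      At 31: go right to 21.
        21 is a leaf — visit 21.
Visit 22.
At 22: go right to 35.
  At 35: no left child.
  Visit 35.
  At 35: go right to 39.
    39 is a leaf — visit 39.
Full in-order sequence: 15, 4, 37, 18, 7, 30, 27, 13, 31, 21, 22, 35, 39.

39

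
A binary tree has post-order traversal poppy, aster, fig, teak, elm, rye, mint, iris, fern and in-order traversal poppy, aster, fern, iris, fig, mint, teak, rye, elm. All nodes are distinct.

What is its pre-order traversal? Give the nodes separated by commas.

The last element of post-order is the root; it splits in-order into left and right subtrees.
Root fern: left subtree has 2 nodes {poppy, aster}, right has 6 {iris, fig, mint, teak, rye, elm}.
  Root aster: left subtree has 1 node {poppy}, right has 0 { }.
  Root iris: left subtree has 0 nodes { }, right has 5 {fig, mint, teak, rye, elm}.
    Root mint: left subtree has 1 node {fig}, right has 3 {teak, rye, elm}.
      Root rye: left subtree has 1 node {teak}, right has 1 {elm}.

fern, aster, poppy, iris, mint, fig, rye, teak, elm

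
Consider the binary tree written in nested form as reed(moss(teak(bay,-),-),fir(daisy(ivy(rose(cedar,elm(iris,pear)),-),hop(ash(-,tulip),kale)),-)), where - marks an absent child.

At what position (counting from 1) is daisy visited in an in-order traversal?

In-order visits the left subtree, then the node, then the right subtree.
At reed: go left to moss.
  At moss: go left to teak.
    At teak: go left to bay.
      bay is a leaf — visit bay.
    Visit teak.
    At teak: no right child.
  Visit moss.
  At moss: no right child.
Visit reed.
At reed: go right to fir.
  At fir: go left to daisy.
    At daisy: go left to ivy.
      At ivy: go left to rose.
        At rose: go left to cedar.
          cedar is a leaf — visit cedar.
        Visit rose.
        At rose: go right to elm.
          At elm: go left to iris.
            iris is a leaf — visit iris.
          Visit elm.
          At elm: go right to pear.
            pear is a leaf — visit pear.
      Visit ivy.
      At ivy: no right child.
    Visit daisy.
    At daisy: go right to hop.
      At hop: go left to ash.
        At ash: no left child.
        Visit ash.
        At ash: go right to tulip.
          tulip is a leaf — visit tulip.
      Visit hop.
      At hop: go right to kale.
        kale is a leaf — visit kale.
  Visit fir.
  At fir: no right child.
Full in-order sequence: bay, teak, moss, reed, cedar, rose, iris, elm, pear, ivy, daisy, ash, tulip, hop, kale, fir.

11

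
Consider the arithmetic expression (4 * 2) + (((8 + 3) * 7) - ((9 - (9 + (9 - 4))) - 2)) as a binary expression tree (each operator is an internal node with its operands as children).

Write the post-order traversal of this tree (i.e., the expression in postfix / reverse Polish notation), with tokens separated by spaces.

4 2 * 8 3 + 7 * 9 9 9 4 - + - 2 - - +

Post-order on an expression tree gives postfix notation: for each operator, emit left operand, right operand, then the operator.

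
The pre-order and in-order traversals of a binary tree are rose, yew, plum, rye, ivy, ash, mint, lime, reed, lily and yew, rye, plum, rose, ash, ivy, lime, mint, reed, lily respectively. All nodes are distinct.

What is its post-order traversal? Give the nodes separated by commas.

rye, plum, yew, ash, lime, lily, reed, mint, ivy, rose

The first element of pre-order is the root; it splits in-order into left and right subtrees.
Root rose: left subtree has 3 nodes {yew, rye, plum}, right has 6 {ash, ivy, lime, mint, reed, lily}.
  Root yew: left subtree has 0 nodes { }, right has 2 {rye, plum}.
    Root plum: left subtree has 1 node {rye}, right has 0 { }.
  Root ivy: left subtree has 1 node {ash}, right has 4 {lime, mint, reed, lily}.
    Root mint: left subtree has 1 node {lime}, right has 2 {reed, lily}.
      Root reed: left subtree has 0 nodes { }, right has 1 {lily}.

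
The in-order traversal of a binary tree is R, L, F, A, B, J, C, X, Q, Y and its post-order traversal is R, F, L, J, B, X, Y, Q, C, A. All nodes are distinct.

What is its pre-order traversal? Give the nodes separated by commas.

A, L, R, F, C, B, J, Q, X, Y

The last element of post-order is the root; it splits in-order into left and right subtrees.
Root A: left subtree has 3 nodes {R, L, F}, right has 6 {B, J, C, X, Q, Y}.
  Root L: left subtree has 1 node {R}, right has 1 {F}.
  Root C: left subtree has 2 nodes {B, J}, right has 3 {X, Q, Y}.
    Root B: left subtree has 0 nodes { }, right has 1 {J}.
    Root Q: left subtree has 1 node {X}, right has 1 {Y}.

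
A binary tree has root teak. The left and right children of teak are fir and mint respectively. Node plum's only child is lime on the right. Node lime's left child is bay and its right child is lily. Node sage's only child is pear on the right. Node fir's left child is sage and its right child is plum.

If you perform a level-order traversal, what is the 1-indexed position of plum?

Level-order visits nodes level by level from the root, left to right within each level.
Level 0: teak
Level 1: fir, mint
Level 2: sage, plum
Level 3: pear, lime
Level 4: bay, lily
Full level-order sequence: teak, fir, mint, sage, plum, pear, lime, bay, lily.

5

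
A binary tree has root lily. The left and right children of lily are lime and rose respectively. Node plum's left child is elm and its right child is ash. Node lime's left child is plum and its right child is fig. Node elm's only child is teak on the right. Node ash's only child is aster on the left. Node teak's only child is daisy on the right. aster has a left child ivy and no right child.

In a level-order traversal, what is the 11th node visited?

ivy

Level-order visits nodes level by level from the root, left to right within each level.
Level 0: lily
Level 1: lime, rose
Level 2: plum, fig
Level 3: elm, ash
Level 4: teak, aster
Level 5: daisy, ivy
Full level-order sequence: lily, lime, rose, plum, fig, elm, ash, teak, aster, daisy, ivy.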